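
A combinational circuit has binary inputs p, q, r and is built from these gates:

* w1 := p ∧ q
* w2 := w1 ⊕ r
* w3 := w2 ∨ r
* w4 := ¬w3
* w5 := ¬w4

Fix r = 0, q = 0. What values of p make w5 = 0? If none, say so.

p=0

w5 = ¬w4 must be 0, so w4 = 1.
Check with r = 0, q = 0 and p=0:
w1 = p ∧ q = 0 ∧ 0 = 0
w2 = w1 ⊕ r = 0 ⊕ 0 = 0
w3 = w2 ∨ r = 0 ∨ 0 = 0
w4 = ¬w3 = ¬0 = 1
w5 = ¬w4 = ¬1 = 0
So w5 = 0.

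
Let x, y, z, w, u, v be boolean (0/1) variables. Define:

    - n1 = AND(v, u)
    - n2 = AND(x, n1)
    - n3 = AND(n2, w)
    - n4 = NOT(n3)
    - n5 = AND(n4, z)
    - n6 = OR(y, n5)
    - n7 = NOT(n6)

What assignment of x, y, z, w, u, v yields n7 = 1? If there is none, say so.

x=0 y=0 z=0 w=1 u=1 v=0

n7 = NOT(n6) must be 1, so n6 = 0.
n6 = OR(y, n5) must be 0, so both y = 0 and n5 = 0.
Check with x=0 y=0 z=0 w=1 u=1 v=0:
n1 = AND(v, u) = AND(0, 1) = 0
n2 = AND(x, n1) = AND(0, 0) = 0
n3 = AND(n2, w) = AND(0, 1) = 0
n4 = NOT(n3) = NOT 0 = 1
n5 = AND(n4, z) = AND(1, 0) = 0
n6 = OR(y, n5) = OR(0, 0) = 0
n7 = NOT(n6) = NOT 0 = 1
So n7 = 1 as required.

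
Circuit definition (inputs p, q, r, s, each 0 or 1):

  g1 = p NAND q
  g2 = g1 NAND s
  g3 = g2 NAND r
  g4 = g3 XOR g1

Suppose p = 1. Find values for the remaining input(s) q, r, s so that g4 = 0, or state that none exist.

q=1 r=1 s=1

Check with p = 1 and q=1, r=1, s=1:
g1 = p NAND q = 1 NAND 1 = 0
g2 = g1 NAND s = 0 NAND 1 = 1
g3 = g2 NAND r = 1 NAND 1 = 0
g4 = g3 XOR g1 = 0 XOR 0 = 0
So g4 = 0.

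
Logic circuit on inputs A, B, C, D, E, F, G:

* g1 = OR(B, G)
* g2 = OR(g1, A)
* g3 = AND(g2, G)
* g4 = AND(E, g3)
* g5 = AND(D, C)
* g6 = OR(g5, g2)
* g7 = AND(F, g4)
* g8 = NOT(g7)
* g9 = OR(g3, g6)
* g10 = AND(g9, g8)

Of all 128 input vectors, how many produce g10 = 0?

28

g10 = AND(g9, g8) must be 0, so at least one of g9, g8 is 0.
Enumerating the 128 input combinations, 28 give g10 = 0 and 100 give g10 = 1.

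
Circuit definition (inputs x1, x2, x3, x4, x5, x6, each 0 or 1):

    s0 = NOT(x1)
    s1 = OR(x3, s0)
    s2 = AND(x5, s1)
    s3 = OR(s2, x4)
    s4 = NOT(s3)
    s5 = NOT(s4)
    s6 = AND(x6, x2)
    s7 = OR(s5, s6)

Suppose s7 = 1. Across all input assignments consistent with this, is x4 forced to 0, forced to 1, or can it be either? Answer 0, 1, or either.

Both values of x4 occur among assignments with s7 = 1:
  x4=0: x1=0, x2=0, x3=0, x4=0, x5=1, x6=0
  x4=1: x1=0, x2=0, x3=0, x4=1, x5=0, x6=0

either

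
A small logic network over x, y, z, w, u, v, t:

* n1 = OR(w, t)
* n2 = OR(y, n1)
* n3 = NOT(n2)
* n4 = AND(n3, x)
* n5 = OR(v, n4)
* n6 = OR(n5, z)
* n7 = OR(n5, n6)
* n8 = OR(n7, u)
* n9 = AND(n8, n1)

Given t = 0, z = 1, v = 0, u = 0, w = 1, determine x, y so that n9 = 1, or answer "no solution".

x=0, y=1

Check with t = 0, z = 1, v = 0, u = 0, w = 1 and x=0, y=1:
n1 = OR(w, t) = OR(1, 0) = 1
n2 = OR(y, n1) = OR(1, 1) = 1
n3 = NOT(n2) = NOT 1 = 0
n4 = AND(n3, x) = AND(0, 0) = 0
n5 = OR(v, n4) = OR(0, 0) = 0
n6 = OR(n5, z) = OR(0, 1) = 1
n7 = OR(n5, n6) = OR(0, 1) = 1
n8 = OR(n7, u) = OR(1, 0) = 1
n9 = AND(n8, n1) = AND(1, 1) = 1
So n9 = 1.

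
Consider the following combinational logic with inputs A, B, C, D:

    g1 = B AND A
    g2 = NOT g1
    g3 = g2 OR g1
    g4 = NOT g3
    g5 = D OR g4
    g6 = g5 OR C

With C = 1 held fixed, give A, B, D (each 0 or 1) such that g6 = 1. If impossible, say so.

A=0, B=1, D=1

Check with C = 1 and A=0, B=1, D=1:
g1 = B AND A = 1 AND 0 = 0
g2 = NOT g1 = NOT 0 = 1
g3 = g2 OR g1 = 1 OR 0 = 1
g4 = NOT g3 = NOT 1 = 0
g5 = D OR g4 = 1 OR 0 = 1
g6 = g5 OR C = 1 OR 1 = 1
So g6 = 1.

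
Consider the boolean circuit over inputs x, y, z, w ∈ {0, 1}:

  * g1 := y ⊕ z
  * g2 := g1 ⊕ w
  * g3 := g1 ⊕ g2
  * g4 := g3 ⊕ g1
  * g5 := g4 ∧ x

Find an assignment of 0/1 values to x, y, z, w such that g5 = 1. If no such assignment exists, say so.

x=1, y=0, z=0, w=1

g5 = g4 ∧ x must be 1, so both g4 = 1 and x = 1.
g4 = g3 ⊕ g1 must be 1, so g3 and g1 differ.
Check with x=1, y=0, z=0, w=1:
g1 = y ⊕ z = 0 ⊕ 0 = 0
g2 = g1 ⊕ w = 0 ⊕ 1 = 1
g3 = g1 ⊕ g2 = 0 ⊕ 1 = 1
g4 = g3 ⊕ g1 = 1 ⊕ 0 = 1
g5 = g4 ∧ x = 1 ∧ 1 = 1
So g5 = 1 as required.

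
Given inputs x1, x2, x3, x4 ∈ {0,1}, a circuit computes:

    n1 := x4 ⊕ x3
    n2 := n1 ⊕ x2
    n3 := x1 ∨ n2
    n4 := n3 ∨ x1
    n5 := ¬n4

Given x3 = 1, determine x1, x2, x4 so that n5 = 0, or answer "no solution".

x1=0, x2=0, x4=0

n5 = ¬n4 must be 0, so n4 = 1.
Check with x3 = 1 and x1=0, x2=0, x4=0:
n1 = x4 ⊕ x3 = 0 ⊕ 1 = 1
n2 = n1 ⊕ x2 = 1 ⊕ 0 = 1
n3 = x1 ∨ n2 = 0 ∨ 1 = 1
n4 = n3 ∨ x1 = 1 ∨ 0 = 1
n5 = ¬n4 = ¬1 = 0
So n5 = 0.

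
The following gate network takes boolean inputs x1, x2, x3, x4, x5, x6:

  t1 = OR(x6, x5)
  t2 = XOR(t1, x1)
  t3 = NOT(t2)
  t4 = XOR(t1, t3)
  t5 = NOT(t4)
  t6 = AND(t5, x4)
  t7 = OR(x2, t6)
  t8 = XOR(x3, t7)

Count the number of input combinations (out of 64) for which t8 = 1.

32

t8 = XOR(x3, t7) must be 1, so x3 and t7 differ.
Enumerating the 64 input combinations, 32 give t8 = 1 and 32 give t8 = 0.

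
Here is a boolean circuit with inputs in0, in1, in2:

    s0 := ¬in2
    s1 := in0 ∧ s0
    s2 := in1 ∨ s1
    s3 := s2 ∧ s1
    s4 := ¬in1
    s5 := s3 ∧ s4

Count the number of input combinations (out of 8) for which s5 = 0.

s5 = s3 ∧ s4 must be 0, so at least one of s3, s4 is 0.
Enumerating the 8 input combinations, 7 give s5 = 0 and 1 give s5 = 1.

7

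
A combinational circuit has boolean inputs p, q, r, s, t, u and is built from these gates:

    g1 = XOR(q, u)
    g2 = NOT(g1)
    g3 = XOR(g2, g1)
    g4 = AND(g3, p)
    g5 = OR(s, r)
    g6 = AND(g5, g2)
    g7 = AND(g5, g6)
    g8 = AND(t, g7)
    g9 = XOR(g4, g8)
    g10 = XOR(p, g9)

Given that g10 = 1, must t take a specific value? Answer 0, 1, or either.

1

g10 = XOR(p, g9) must be 1, so p and g9 differ.
Every assignment with g10 = 1 has t = 1; there are 12 such assignment(s).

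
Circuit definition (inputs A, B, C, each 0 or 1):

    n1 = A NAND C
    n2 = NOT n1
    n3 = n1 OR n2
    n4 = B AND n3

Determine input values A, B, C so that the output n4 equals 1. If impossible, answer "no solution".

A=0, B=1, C=1

n4 = B AND n3 must be 1, so both B = 1 and n3 = 1.
n3 = n1 OR n2 must be 1, so at least one of n1, n2 is 1.
Check with A=0, B=1, C=1:
n1 = A NAND C = 0 NAND 1 = 1
n2 = NOT n1 = NOT 1 = 0
n3 = n1 OR n2 = 1 OR 0 = 1
n4 = B AND n3 = 1 AND 1 = 1
So n4 = 1 as required.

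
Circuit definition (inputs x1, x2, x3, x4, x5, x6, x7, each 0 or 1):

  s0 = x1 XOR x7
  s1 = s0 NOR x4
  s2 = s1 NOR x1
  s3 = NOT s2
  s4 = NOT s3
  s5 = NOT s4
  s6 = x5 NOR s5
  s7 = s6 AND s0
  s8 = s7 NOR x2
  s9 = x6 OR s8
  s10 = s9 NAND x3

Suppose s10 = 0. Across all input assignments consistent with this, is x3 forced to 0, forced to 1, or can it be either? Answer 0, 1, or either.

1

s10 = s9 NAND x3 must be 0, so both s9 = 1 and x3 = 1.
Every assignment with s10 = 0 has x3 = 1; there are 46 such assignment(s).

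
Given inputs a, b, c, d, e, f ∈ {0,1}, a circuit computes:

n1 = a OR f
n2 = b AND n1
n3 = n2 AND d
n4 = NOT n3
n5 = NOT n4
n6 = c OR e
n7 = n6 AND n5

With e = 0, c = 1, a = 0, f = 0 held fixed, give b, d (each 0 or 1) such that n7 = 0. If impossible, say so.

n7 = n6 AND n5 must be 0, so at least one of n6, n5 is 0.
Check with e = 0, c = 1, a = 0, f = 0 and b=0, d=0:
n1 = a OR f = 0 OR 0 = 0
n2 = b AND n1 = 0 AND 0 = 0
n3 = n2 AND d = 0 AND 0 = 0
n4 = NOT n3 = NOT 0 = 1
n5 = NOT n4 = NOT 1 = 0
n6 = c OR e = 1 OR 0 = 1
n7 = n6 AND n5 = 1 AND 0 = 0
So n7 = 0.

b=0 d=0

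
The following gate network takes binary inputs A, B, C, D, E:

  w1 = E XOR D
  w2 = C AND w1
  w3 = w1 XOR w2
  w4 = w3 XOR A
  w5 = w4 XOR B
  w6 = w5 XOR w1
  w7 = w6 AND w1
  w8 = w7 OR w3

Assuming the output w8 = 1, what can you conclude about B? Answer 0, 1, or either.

Both values of B occur among assignments with w8 = 1:
  B=0: A=0, B=0, C=0, D=0, E=1
  B=1: A=0, B=1, C=0, D=0, E=1

either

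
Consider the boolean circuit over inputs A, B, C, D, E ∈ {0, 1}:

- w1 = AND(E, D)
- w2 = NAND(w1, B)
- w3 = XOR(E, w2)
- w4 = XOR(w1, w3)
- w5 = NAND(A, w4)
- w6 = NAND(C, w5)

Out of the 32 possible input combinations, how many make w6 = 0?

11

w6 = NAND(C, w5) must be 0, so both C = 1 and w5 = 1.
w5 = NAND(A, w4) must be 1, so at least one of A, w4 is 0.
Enumerating the 32 input combinations, 11 give w6 = 0 and 21 give w6 = 1.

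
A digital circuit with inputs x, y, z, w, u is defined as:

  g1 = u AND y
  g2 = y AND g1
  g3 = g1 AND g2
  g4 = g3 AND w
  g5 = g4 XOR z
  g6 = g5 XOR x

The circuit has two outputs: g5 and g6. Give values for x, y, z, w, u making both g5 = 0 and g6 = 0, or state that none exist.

Check with x=0 y=1 z=0 w=1 u=0:
g1 = u AND y = 0 AND 1 = 0
g2 = y AND g1 = 1 AND 0 = 0
g3 = g1 AND g2 = 0 AND 0 = 0
g4 = g3 AND w = 0 AND 1 = 0
g5 = g4 XOR z = 0 XOR 0 = 0
g6 = g5 XOR x = 0 XOR 0 = 0
So g5 = 0 and g6 = 0.

x=0 y=1 z=0 w=1 u=0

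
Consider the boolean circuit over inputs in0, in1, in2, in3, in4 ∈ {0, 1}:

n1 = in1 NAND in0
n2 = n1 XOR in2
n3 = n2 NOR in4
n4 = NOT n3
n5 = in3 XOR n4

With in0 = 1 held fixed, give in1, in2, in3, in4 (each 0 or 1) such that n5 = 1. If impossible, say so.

in1=1, in2=1, in3=0, in4=1

Check with in0 = 1 and in1=1, in2=1, in3=0, in4=1:
n1 = in1 NAND in0 = 1 NAND 1 = 0
n2 = n1 XOR in2 = 0 XOR 1 = 1
n3 = n2 NOR in4 = 1 NOR 1 = 0
n4 = NOT n3 = NOT 0 = 1
n5 = in3 XOR n4 = 0 XOR 1 = 1
So n5 = 1.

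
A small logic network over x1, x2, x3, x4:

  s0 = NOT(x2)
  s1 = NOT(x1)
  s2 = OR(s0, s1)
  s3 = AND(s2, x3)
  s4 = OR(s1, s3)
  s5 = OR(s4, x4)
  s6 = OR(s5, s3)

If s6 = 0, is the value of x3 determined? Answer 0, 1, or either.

Both values of x3 occur among assignments with s6 = 0:
  x3=0: x1=1, x2=0, x3=0, x4=0
  x3=1: x1=1, x2=1, x3=1, x4=0

either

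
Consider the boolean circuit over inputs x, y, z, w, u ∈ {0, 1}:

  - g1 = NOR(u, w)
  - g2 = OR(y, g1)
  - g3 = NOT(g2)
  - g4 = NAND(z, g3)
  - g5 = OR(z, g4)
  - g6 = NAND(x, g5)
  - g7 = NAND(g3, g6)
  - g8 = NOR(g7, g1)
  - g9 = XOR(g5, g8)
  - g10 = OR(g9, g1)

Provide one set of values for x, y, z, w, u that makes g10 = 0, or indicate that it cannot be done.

x=0, y=0, z=1, w=1, u=0

g10 = OR(g9, g1) must be 0, so both g9 = 0 and g1 = 0.
g9 = XOR(g5, g8) must be 0, so g5 and g8 are equal.
g1 = NOR(u, w) must be 0, so at least one of u, w is 1.
Check with x=0, y=0, z=1, w=1, u=0:
g1 = NOR(u, w) = NOR(0, 1) = 0
g2 = OR(y, g1) = OR(0, 0) = 0
g3 = NOT(g2) = NOT 0 = 1
g4 = NAND(z, g3) = NAND(1, 1) = 0
g5 = OR(z, g4) = OR(1, 0) = 1
g6 = NAND(x, g5) = NAND(0, 1) = 1
g7 = NAND(g3, g6) = NAND(1, 1) = 0
g8 = NOR(g7, g1) = NOR(0, 0) = 1
g9 = XOR(g5, g8) = XOR(1, 1) = 0
g10 = OR(g9, g1) = OR(0, 0) = 0
So g10 = 0 as required.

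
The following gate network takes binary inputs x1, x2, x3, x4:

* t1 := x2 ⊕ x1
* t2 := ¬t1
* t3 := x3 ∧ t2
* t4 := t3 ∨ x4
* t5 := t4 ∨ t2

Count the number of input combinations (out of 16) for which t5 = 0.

t5 = t4 ∨ t2 must be 0, so both t4 = 0 and t2 = 0.
t4 = t3 ∨ x4 must be 0, so both t3 = 0 and x4 = 0.
t2 = ¬t1 must be 0, so t1 = 1.
Satisfying assignments:
  x1=0, x2=1, x3=0, x4=0
  x1=0, x2=1, x3=1, x4=0
  x1=1, x2=0, x3=0, x4=0
  x1=1, x2=0, x3=1, x4=0

4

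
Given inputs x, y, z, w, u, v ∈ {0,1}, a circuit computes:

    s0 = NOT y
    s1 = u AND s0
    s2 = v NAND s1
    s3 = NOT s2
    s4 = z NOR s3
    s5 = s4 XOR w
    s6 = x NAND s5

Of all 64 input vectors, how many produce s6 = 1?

s6 = x NAND s5 must be 1, so at least one of x, s5 is 0.
Enumerating the 64 input combinations, 48 give s6 = 1 and 16 give s6 = 0.

48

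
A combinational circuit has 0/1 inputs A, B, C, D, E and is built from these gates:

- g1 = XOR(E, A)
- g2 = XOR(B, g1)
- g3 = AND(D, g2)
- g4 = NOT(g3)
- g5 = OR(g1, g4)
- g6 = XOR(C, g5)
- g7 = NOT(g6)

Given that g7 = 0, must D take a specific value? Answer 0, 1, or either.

Both values of D occur among assignments with g7 = 0:
  D=0: A=0, B=0, C=0, D=0, E=0
  D=1: A=0, B=0, C=0, D=1, E=0

either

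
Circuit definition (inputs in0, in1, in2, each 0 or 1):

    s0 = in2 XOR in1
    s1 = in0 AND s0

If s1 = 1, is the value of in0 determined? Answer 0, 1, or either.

1

s1 = in0 AND s0 must be 1, so both in0 = 1 and s0 = 1.
Every assignment with s1 = 1 has in0 = 1; there are 2 such assignment(s).
  in0=1, in1=0, in2=1
  in0=1, in1=1, in2=0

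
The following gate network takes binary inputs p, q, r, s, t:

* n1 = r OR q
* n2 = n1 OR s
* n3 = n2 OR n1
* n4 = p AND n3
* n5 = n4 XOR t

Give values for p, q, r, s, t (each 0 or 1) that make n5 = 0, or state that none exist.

n5 = n4 XOR t must be 0, so n4 and t are equal.
Check with p=1, q=0, r=0, s=0, t=0:
n1 = r OR q = 0 OR 0 = 0
n2 = n1 OR s = 0 OR 0 = 0
n3 = n2 OR n1 = 0 OR 0 = 0
n4 = p AND n3 = 1 AND 0 = 0
n5 = n4 XOR t = 0 XOR 0 = 0
So n5 = 0 as required.

p=1, q=0, r=0, s=0, t=0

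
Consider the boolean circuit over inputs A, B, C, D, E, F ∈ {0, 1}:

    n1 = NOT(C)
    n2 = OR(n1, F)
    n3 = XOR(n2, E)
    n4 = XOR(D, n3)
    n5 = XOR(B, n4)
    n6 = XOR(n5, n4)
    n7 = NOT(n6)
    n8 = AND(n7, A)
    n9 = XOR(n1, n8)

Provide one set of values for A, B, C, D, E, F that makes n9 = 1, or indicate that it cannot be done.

A=0, B=1, C=0, D=1, E=1, F=0

Check with A=0, B=1, C=0, D=1, E=1, F=0:
n1 = NOT(C) = NOT 0 = 1
n2 = OR(n1, F) = OR(1, 0) = 1
n3 = XOR(n2, E) = XOR(1, 1) = 0
n4 = XOR(D, n3) = XOR(1, 0) = 1
n5 = XOR(B, n4) = XOR(1, 1) = 0
n6 = XOR(n5, n4) = XOR(0, 1) = 1
n7 = NOT(n6) = NOT 1 = 0
n8 = AND(n7, A) = AND(0, 0) = 0
n9 = XOR(n1, n8) = XOR(1, 0) = 1
So n9 = 1 as required.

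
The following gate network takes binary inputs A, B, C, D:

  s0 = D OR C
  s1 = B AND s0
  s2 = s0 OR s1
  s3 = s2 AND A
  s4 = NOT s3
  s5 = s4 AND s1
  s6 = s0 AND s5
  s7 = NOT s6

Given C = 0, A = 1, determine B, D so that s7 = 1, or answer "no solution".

s7 = NOT s6 must be 1, so s6 = 0.
s6 = s0 AND s5 must be 0, so at least one of s0, s5 is 0.
Check with C = 0, A = 1 and B=1, D=1:
s0 = D OR C = 1 OR 0 = 1
s1 = B AND s0 = 1 AND 1 = 1
s2 = s0 OR s1 = 1 OR 1 = 1
s3 = s2 AND A = 1 AND 1 = 1
s4 = NOT s3 = NOT 1 = 0
s5 = s4 AND s1 = 0 AND 1 = 0
s6 = s0 AND s5 = 1 AND 0 = 0
s7 = NOT s6 = NOT 0 = 1
So s7 = 1.

B=1 D=1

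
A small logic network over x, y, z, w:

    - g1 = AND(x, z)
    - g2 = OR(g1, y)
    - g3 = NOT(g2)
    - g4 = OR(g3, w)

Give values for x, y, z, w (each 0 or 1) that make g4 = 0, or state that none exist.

Check with x=0, y=1, z=1, w=0:
g1 = AND(x, z) = AND(0, 1) = 0
g2 = OR(g1, y) = OR(0, 1) = 1
g3 = NOT(g2) = NOT 1 = 0
g4 = OR(g3, w) = OR(0, 0) = 0
So g4 = 0 as required.

x=0, y=1, z=1, w=0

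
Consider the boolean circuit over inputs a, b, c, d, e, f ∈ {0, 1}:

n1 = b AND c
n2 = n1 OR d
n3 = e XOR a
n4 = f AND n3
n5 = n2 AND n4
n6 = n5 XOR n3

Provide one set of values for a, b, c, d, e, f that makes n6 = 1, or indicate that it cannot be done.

n6 = n5 XOR n3 must be 1, so n5 and n3 differ.
Check with a=0, b=1, c=0, d=1, e=1, f=0:
n1 = b AND c = 1 AND 0 = 0
n2 = n1 OR d = 0 OR 1 = 1
n3 = e XOR a = 1 XOR 0 = 1
n4 = f AND n3 = 0 AND 1 = 0
n5 = n2 AND n4 = 1 AND 0 = 0
n6 = n5 XOR n3 = 0 XOR 1 = 1
So n6 = 1 as required.

a=0, b=1, c=0, d=1, e=1, f=0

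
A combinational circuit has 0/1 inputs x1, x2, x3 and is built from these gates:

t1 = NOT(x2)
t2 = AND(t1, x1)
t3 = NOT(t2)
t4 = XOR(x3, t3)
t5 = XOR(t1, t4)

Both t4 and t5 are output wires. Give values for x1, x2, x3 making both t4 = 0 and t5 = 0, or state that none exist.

x1=0, x2=1, x3=1

Check with x1=0, x2=1, x3=1:
t1 = NOT(x2) = NOT 1 = 0
t2 = AND(t1, x1) = AND(0, 0) = 0
t3 = NOT(t2) = NOT 0 = 1
t4 = XOR(x3, t3) = XOR(1, 1) = 0
t5 = XOR(t1, t4) = XOR(0, 0) = 0
So t4 = 0 and t5 = 0.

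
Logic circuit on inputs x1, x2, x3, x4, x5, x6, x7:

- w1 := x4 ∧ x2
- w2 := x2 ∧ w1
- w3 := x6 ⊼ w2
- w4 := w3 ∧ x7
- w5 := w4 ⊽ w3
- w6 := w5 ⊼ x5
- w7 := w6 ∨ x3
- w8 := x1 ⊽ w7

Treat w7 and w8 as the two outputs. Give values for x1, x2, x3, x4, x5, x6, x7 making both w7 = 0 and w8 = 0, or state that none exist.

x1=1, x2=1, x3=0, x4=1, x5=1, x6=1, x7=0

Check with x1=1, x2=1, x3=0, x4=1, x5=1, x6=1, x7=0:
w1 = x4 ∧ x2 = 1 ∧ 1 = 1
w2 = x2 ∧ w1 = 1 ∧ 1 = 1
w3 = x6 ⊼ w2 = 1 ⊼ 1 = 0
w4 = w3 ∧ x7 = 0 ∧ 0 = 0
w5 = w4 ⊽ w3 = 0 ⊽ 0 = 1
w6 = w5 ⊼ x5 = 1 ⊼ 1 = 0
w7 = w6 ∨ x3 = 0 ∨ 0 = 0
w8 = x1 ⊽ w7 = 1 ⊽ 0 = 0
So w7 = 0 and w8 = 0.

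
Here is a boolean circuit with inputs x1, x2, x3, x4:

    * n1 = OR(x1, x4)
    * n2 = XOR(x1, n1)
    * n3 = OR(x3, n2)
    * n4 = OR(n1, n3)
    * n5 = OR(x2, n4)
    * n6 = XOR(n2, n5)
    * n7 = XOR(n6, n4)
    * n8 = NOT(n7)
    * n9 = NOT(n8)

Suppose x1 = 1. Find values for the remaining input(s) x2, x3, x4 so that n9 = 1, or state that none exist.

With x1 = 1 fixed, none of the 8 settings of x2, x3, x4 give n9 = 1.
For example, with x2=0, x3=0, x4=0:
n1 = OR(x1, x4) = OR(1, 0) = 1
n2 = XOR(x1, n1) = XOR(1, 1) = 0
n3 = OR(x3, n2) = OR(0, 0) = 0
n4 = OR(n1, n3) = OR(1, 0) = 1
n5 = OR(x2, n4) = OR(0, 1) = 1
n6 = XOR(n2, n5) = XOR(0, 1) = 1
n7 = XOR(n6, n4) = XOR(1, 1) = 0
n8 = NOT(n7) = NOT 0 = 1
n9 = NOT(n8) = NOT 1 = 0
giving n9 = 0 ≠ 1.

no solution exists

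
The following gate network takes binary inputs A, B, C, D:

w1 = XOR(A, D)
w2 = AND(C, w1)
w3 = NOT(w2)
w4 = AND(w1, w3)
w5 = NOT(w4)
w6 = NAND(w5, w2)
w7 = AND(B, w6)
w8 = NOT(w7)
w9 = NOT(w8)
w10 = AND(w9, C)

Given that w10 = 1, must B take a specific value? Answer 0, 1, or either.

w10 = AND(w9, C) must be 1, so both w9 = 1 and C = 1.
w9 = NOT(w8) must be 1, so w8 = 0.
w8 = NOT(w7) must be 0, so w7 = 1.
Every assignment with w10 = 1 has B = 1; there are 2 such assignment(s).
  A=0, B=1, C=1, D=0
  A=1, B=1, C=1, D=1

1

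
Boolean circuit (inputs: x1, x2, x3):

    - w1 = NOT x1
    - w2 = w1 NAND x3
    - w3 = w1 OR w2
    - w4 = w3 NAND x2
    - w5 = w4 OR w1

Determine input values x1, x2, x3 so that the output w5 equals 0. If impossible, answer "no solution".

x1=1, x2=1, x3=0

Check with x1=1, x2=1, x3=0:
w1 = NOT x1 = NOT 1 = 0
w2 = w1 NAND x3 = 0 NAND 0 = 1
w3 = w1 OR w2 = 0 OR 1 = 1
w4 = w3 NAND x2 = 1 NAND 1 = 0
w5 = w4 OR w1 = 0 OR 0 = 0
So w5 = 0 as required.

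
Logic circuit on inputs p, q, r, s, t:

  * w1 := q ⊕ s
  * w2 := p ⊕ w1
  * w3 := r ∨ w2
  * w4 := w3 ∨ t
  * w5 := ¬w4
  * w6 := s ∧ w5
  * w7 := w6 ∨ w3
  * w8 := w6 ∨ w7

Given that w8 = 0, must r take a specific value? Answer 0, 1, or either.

0

w8 = w6 ∨ w7 must be 0, so both w6 = 0 and w7 = 0.
w6 = s ∧ w5 must be 0, so at least one of s, w5 is 0.
Every assignment with w8 = 0 has r = 0; there are 6 such assignment(s).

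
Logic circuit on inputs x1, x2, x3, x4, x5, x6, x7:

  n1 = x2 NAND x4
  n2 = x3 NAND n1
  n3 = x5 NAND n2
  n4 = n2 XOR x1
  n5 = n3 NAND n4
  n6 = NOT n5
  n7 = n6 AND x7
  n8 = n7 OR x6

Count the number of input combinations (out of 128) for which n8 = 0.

53

n8 = n7 OR x6 must be 0, so both n7 = 0 and x6 = 0.
Enumerating the 128 input combinations, 53 give n8 = 0 and 75 give n8 = 1.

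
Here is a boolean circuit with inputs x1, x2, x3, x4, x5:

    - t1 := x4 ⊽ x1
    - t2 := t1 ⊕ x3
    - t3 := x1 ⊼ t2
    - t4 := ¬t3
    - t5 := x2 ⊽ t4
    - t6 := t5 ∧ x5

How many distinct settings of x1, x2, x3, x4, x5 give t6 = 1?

6

t6 = t5 ∧ x5 must be 1, so both t5 = 1 and x5 = 1.
Satisfying assignments:
  x1=0, x2=0, x3=0, x4=0, x5=1
  x1=0, x2=0, x3=0, x4=1, x5=1
  x1=0, x2=0, x3=1, x4=0, x5=1
  x1=0, x2=0, x3=1, x4=1, x5=1
  x1=1, x2=0, x3=0, x4=0, x5=1
  x1=1, x2=0, x3=0, x4=1, x5=1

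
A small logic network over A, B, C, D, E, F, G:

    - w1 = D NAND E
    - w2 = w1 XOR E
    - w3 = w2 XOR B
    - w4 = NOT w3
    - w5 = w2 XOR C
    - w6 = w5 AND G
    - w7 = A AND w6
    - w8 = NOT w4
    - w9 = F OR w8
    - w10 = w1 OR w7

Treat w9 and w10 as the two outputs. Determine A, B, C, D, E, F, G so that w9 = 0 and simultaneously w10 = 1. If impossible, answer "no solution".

Check with A=1, B=0, C=0, D=0, E=1, F=0, G=1:
w1 = D NAND E = 0 NAND 1 = 1
w2 = w1 XOR E = 1 XOR 1 = 0
w3 = w2 XOR B = 0 XOR 0 = 0
w4 = NOT w3 = NOT 0 = 1
w5 = w2 XOR C = 0 XOR 0 = 0
w6 = w5 AND G = 0 AND 1 = 0
w7 = A AND w6 = 1 AND 0 = 0
w8 = NOT w4 = NOT 1 = 0
w9 = F OR w8 = 0 OR 0 = 0
w10 = w1 OR w7 = 1 OR 0 = 1
So w9 = 0 and w10 = 1.

A=1, B=0, C=0, D=0, E=1, F=0, G=1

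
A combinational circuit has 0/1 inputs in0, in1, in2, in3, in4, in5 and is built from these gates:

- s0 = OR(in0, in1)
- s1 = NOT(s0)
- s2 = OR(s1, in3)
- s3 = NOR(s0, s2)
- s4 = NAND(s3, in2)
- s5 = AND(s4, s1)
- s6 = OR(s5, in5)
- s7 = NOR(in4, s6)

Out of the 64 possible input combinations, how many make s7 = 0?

52

s7 = NOR(in4, s6) must be 0, so at least one of in4, s6 is 1.
Enumerating the 64 input combinations, 52 give s7 = 0 and 12 give s7 = 1.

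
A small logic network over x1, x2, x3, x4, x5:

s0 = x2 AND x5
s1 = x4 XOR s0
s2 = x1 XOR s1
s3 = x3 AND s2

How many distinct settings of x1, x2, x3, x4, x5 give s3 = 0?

24

s3 = x3 AND s2 must be 0, so at least one of x3, s2 is 0.
Enumerating the 32 input combinations, 24 give s3 = 0 and 8 give s3 = 1.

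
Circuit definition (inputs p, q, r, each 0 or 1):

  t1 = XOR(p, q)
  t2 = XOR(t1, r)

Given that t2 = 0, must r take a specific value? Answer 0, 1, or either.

either

Both values of r occur among assignments with t2 = 0:
  r=0: p=0, q=0, r=0
  r=1: p=0, q=1, r=1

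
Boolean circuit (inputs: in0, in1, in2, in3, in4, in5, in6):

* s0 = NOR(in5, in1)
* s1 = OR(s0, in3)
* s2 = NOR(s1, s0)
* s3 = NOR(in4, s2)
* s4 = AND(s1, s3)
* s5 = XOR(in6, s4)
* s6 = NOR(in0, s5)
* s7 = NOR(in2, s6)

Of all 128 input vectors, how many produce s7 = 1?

48

s7 = NOR(in2, s6) must be 1, so both in2 = 0 and s6 = 0.
Enumerating the 128 input combinations, 48 give s7 = 1 and 80 give s7 = 0.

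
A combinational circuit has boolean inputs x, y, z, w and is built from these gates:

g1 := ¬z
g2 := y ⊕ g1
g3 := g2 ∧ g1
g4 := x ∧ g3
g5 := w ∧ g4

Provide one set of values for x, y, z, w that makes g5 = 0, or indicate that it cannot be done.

g5 = w ∧ g4 must be 0, so at least one of w, g4 is 0.
Check with x=1, y=1, z=0, w=0:
g1 = ¬z = ¬0 = 1
g2 = y ⊕ g1 = 1 ⊕ 1 = 0
g3 = g2 ∧ g1 = 0 ∧ 1 = 0
g4 = x ∧ g3 = 1 ∧ 0 = 0
g5 = w ∧ g4 = 0 ∧ 0 = 0
So g5 = 0 as required.

x=1, y=1, z=0, w=0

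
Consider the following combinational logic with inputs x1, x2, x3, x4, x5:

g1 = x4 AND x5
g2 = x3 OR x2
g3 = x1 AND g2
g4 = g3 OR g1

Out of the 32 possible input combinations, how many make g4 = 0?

15

g4 = g3 OR g1 must be 0, so both g3 = 0 and g1 = 0.
g3 = x1 AND g2 must be 0, so at least one of x1, g2 is 0.
Enumerating the 32 input combinations, 15 give g4 = 0 and 17 give g4 = 1.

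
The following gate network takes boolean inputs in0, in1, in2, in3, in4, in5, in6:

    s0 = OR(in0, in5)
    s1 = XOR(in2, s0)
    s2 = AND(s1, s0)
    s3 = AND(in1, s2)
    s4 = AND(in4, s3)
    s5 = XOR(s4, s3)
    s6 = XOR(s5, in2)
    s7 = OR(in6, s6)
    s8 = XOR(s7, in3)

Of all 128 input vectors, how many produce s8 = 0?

64

s8 = XOR(s7, in3) must be 0, so s7 and in3 are equal.
Enumerating the 128 input combinations, 64 give s8 = 0 and 64 give s8 = 1.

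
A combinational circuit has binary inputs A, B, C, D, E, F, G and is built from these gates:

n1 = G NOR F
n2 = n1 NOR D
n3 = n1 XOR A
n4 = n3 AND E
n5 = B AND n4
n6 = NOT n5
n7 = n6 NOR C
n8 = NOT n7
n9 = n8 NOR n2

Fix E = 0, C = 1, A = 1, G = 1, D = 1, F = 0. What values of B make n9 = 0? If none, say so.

n9 = n8 NOR n2 must be 0, so at least one of n8, n2 is 1.
Check with E = 0, C = 1, A = 1, G = 1, D = 1, F = 0 and B=1:
n1 = G NOR F = 1 NOR 0 = 0
n2 = n1 NOR D = 0 NOR 1 = 0
n3 = n1 XOR A = 0 XOR 1 = 1
n4 = n3 AND E = 1 AND 0 = 0
n5 = B AND n4 = 1 AND 0 = 0
n6 = NOT n5 = NOT 0 = 1
n7 = n6 NOR C = 1 NOR 1 = 0
n8 = NOT n7 = NOT 0 = 1
n9 = n8 NOR n2 = 1 NOR 0 = 0
So n9 = 0.

B=1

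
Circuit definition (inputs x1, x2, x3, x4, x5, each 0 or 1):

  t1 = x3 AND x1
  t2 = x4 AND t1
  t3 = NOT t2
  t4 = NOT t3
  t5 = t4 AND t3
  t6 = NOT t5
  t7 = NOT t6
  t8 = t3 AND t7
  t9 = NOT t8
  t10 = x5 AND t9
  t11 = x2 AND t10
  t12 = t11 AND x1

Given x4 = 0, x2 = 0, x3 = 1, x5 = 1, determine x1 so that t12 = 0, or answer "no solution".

x1=0

t12 = t11 AND x1 must be 0, so at least one of t11, x1 is 0.
Check with x4 = 0, x2 = 0, x3 = 1, x5 = 1 and x1=0:
t1 = x3 AND x1 = 1 AND 0 = 0
t2 = x4 AND t1 = 0 AND 0 = 0
t3 = NOT t2 = NOT 0 = 1
t4 = NOT t3 = NOT 1 = 0
t5 = t4 AND t3 = 0 AND 1 = 0
t6 = NOT t5 = NOT 0 = 1
t7 = NOT t6 = NOT 1 = 0
t8 = t3 AND t7 = 1 AND 0 = 0
t9 = NOT t8 = NOT 0 = 1
t10 = x5 AND t9 = 1 AND 1 = 1
t11 = x2 AND t10 = 0 AND 1 = 0
t12 = t11 AND x1 = 0 AND 0 = 0
So t12 = 0.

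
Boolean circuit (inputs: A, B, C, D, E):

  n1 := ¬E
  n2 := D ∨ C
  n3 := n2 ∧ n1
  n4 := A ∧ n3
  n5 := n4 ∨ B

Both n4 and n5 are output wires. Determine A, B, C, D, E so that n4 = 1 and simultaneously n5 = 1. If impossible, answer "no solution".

A=1, B=0, C=0, D=1, E=0

Check with A=1, B=0, C=0, D=1, E=0:
n1 = ¬E = ¬0 = 1
n2 = D ∨ C = 1 ∨ 0 = 1
n3 = n2 ∧ n1 = 1 ∧ 1 = 1
n4 = A ∧ n3 = 1 ∧ 1 = 1
n5 = n4 ∨ B = 1 ∨ 0 = 1
So n4 = 1 and n5 = 1.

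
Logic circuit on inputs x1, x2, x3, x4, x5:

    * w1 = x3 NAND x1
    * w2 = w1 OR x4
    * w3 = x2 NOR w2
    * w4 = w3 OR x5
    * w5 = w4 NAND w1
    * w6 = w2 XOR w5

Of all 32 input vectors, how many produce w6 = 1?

16

w6 = w2 XOR w5 must be 1, so w2 and w5 differ.
Enumerating the 32 input combinations, 16 give w6 = 1 and 16 give w6 = 0.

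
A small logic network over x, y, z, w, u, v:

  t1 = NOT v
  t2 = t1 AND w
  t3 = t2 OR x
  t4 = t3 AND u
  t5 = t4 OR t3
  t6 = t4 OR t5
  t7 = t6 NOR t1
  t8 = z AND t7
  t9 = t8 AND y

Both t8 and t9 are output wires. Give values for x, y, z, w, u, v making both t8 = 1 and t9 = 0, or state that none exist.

Check with x=0, y=0, z=1, w=0, u=1, v=1:
t1 = NOT v = NOT 1 = 0
t2 = t1 AND w = 0 AND 0 = 0
t3 = t2 OR x = 0 OR 0 = 0
t4 = t3 AND u = 0 AND 1 = 0
t5 = t4 OR t3 = 0 OR 0 = 0
t6 = t4 OR t5 = 0 OR 0 = 0
t7 = t6 NOR t1 = 0 NOR 0 = 1
t8 = z AND t7 = 1 AND 1 = 1
t9 = t8 AND y = 1 AND 0 = 0
So t8 = 1 and t9 = 0.

x=0, y=0, z=1, w=0, u=1, v=1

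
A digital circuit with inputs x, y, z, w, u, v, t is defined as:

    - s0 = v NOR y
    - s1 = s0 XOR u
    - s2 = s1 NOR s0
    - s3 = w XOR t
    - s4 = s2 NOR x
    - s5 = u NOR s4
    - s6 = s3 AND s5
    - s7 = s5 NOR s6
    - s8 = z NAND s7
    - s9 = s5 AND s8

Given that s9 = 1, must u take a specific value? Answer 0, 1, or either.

0

s9 = s5 AND s8 must be 1, so both s5 = 1 and s8 = 1.
s5 = u NOR s4 must be 1, so both u = 0 and s4 = 0.
s8 = z NAND s7 must be 1, so at least one of z, s7 is 0.
Every assignment with s9 = 1 has u = 0; there are 56 such assignment(s).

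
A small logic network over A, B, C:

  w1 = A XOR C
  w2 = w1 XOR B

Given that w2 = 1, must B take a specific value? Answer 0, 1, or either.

either

Both values of B occur among assignments with w2 = 1:
  B=0: A=0, B=0, C=1
  B=1: A=0, B=1, C=0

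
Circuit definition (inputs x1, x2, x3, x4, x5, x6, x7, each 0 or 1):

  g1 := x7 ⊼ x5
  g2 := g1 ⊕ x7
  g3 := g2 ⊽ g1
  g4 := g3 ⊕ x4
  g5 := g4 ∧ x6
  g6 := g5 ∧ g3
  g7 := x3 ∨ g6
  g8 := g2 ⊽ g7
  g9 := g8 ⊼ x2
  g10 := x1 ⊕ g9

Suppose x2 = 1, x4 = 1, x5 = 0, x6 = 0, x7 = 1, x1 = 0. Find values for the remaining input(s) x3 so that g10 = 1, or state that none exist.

x3=1

g10 = x1 ⊕ g9 must be 1, so x1 and g9 differ.
Check with x2 = 1, x4 = 1, x5 = 0, x6 = 0, x7 = 1, x1 = 0 and x3=1:
g1 = x7 ⊼ x5 = 1 ⊼ 0 = 1
g2 = g1 ⊕ x7 = 1 ⊕ 1 = 0
g3 = g2 ⊽ g1 = 0 ⊽ 1 = 0
g4 = g3 ⊕ x4 = 0 ⊕ 1 = 1
g5 = g4 ∧ x6 = 1 ∧ 0 = 0
g6 = g5 ∧ g3 = 0 ∧ 0 = 0
g7 = x3 ∨ g6 = 1 ∨ 0 = 1
g8 = g2 ⊽ g7 = 0 ⊽ 1 = 0
g9 = g8 ⊼ x2 = 0 ⊼ 1 = 1
g10 = x1 ⊕ g9 = 0 ⊕ 1 = 1
So g10 = 1.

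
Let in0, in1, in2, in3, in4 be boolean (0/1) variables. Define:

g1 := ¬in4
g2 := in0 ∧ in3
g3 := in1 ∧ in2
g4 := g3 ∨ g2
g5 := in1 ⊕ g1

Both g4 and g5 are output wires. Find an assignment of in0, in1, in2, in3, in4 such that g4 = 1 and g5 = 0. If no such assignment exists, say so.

Check with in0=1, in1=0, in2=0, in3=1, in4=1:
g1 = ¬in4 = ¬1 = 0
g2 = in0 ∧ in3 = 1 ∧ 1 = 1
g3 = in1 ∧ in2 = 0 ∧ 0 = 0
g4 = g3 ∨ g2 = 0 ∨ 1 = 1
g5 = in1 ⊕ g1 = 0 ⊕ 0 = 0
So g4 = 1 and g5 = 0.

in0=1, in1=0, in2=0, in3=1, in4=1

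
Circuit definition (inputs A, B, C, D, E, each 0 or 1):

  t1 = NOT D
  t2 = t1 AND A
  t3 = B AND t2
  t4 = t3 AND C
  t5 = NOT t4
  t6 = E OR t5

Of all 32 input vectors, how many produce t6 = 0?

t6 = E OR t5 must be 0, so both E = 0 and t5 = 0.
t5 = NOT t4 must be 0, so t4 = 1.
Satisfying assignments:
  A=1, B=1, C=1, D=0, E=0

1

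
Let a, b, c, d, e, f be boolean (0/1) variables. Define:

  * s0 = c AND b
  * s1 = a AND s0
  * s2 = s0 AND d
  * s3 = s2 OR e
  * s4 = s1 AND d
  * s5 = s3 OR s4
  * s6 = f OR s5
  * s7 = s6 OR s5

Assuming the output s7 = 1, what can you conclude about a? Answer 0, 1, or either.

either

Both values of a occur among assignments with s7 = 1:
  a=0: a=0, b=0, c=0, d=0, e=0, f=1
  a=1: a=1, b=0, c=0, d=0, e=0, f=1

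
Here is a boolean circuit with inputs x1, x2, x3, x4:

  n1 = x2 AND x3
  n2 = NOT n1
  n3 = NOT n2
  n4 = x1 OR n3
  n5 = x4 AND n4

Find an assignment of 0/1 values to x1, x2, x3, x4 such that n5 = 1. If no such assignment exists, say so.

x1=0, x2=1, x3=1, x4=1

Check with x1=0, x2=1, x3=1, x4=1:
n1 = x2 AND x3 = 1 AND 1 = 1
n2 = NOT n1 = NOT 1 = 0
n3 = NOT n2 = NOT 0 = 1
n4 = x1 OR n3 = 0 OR 1 = 1
n5 = x4 AND n4 = 1 AND 1 = 1
So n5 = 1 as required.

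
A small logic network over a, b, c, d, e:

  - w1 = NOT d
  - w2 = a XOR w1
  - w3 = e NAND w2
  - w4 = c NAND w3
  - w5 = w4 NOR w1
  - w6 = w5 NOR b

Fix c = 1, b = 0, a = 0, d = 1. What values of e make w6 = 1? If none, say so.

no solution exists

With c = 1, b = 0, a = 0, d = 1 fixed, none of the 2 settings of e give w6 = 1.
For example, with e=1:
w1 = NOT d = NOT 1 = 0
w2 = a XOR w1 = 0 XOR 0 = 0
w3 = e NAND w2 = 1 NAND 0 = 1
w4 = c NAND w3 = 1 NAND 1 = 0
w5 = w4 NOR w1 = 0 NOR 0 = 1
w6 = w5 NOR b = 1 NOR 0 = 0
giving w6 = 0 ≠ 1.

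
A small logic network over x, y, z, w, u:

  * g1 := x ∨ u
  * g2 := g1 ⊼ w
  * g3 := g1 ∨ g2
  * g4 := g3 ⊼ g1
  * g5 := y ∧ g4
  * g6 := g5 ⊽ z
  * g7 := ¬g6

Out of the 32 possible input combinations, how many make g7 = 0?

14

g7 = ¬g6 must be 0, so g6 = 1.
Enumerating the 32 input combinations, 14 give g7 = 0 and 18 give g7 = 1.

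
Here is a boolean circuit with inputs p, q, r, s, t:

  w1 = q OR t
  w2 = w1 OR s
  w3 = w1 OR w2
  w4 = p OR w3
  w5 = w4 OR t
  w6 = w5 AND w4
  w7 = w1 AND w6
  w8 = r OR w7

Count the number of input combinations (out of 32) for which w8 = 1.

28

w8 = r OR w7 must be 1, so at least one of r, w7 is 1.
Enumerating the 32 input combinations, 28 give w8 = 1 and 4 give w8 = 0.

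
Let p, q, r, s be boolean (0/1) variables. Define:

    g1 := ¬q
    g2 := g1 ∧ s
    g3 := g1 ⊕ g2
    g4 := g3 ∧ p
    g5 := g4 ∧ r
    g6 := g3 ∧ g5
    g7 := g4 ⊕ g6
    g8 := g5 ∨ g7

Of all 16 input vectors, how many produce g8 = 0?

14

g8 = g5 ∨ g7 must be 0, so both g5 = 0 and g7 = 0.
g5 = g4 ∧ r must be 0, so at least one of g4, r is 0.
Enumerating the 16 input combinations, 14 give g8 = 0 and 2 give g8 = 1.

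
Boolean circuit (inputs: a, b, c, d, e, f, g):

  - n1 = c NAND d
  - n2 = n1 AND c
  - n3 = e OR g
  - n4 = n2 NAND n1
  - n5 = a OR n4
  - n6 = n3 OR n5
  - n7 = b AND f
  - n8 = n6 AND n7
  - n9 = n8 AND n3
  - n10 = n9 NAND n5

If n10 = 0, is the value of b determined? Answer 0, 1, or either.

n10 = n9 NAND n5 must be 0, so both n9 = 1 and n5 = 1.
n9 = n8 AND n3 must be 1, so both n8 = 1 and n3 = 1.
n5 = a OR n4 must be 1, so at least one of a, n4 is 1.
Every assignment with n10 = 0 has b = 1; there are 21 such assignment(s).

1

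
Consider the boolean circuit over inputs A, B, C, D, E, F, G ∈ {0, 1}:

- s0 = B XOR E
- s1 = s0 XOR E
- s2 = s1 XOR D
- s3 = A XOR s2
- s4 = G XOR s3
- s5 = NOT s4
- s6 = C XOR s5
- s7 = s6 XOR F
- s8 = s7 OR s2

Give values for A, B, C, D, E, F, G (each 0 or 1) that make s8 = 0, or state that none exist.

Check with A=0, B=0, C=0, D=0, E=1, F=1, G=0:
s0 = B XOR E = 0 XOR 1 = 1
s1 = s0 XOR E = 1 XOR 1 = 0
s2 = s1 XOR D = 0 XOR 0 = 0
s3 = A XOR s2 = 0 XOR 0 = 0
s4 = G XOR s3 = 0 XOR 0 = 0
s5 = NOT s4 = NOT 0 = 1
s6 = C XOR s5 = 0 XOR 1 = 1
s7 = s6 XOR F = 1 XOR 1 = 0
s8 = s7 OR s2 = 0 OR 0 = 0
So s8 = 0 as required.

A=0, B=0, C=0, D=0, E=1, F=1, G=0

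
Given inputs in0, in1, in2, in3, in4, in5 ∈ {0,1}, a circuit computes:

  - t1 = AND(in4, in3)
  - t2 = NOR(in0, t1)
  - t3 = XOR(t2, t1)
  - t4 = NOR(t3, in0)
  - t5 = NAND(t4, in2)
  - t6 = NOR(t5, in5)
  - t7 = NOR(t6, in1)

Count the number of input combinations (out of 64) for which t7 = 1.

t7 = NOR(t6, in1) must be 1, so both t6 = 0 and in1 = 0.
t6 = NOR(t5, in5) must be 0, so at least one of t5, in5 is 1.
Enumerating the 64 input combinations, 32 give t7 = 1 and 32 give t7 = 0.

32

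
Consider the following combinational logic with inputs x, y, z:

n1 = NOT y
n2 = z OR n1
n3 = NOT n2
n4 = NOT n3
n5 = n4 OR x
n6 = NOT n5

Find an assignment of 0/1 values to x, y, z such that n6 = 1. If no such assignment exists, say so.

x=0, y=1, z=0

n6 = NOT n5 must be 1, so n5 = 0.
Check with x=0, y=1, z=0:
n1 = NOT y = NOT 1 = 0
n2 = z OR n1 = 0 OR 0 = 0
n3 = NOT n2 = NOT 0 = 1
n4 = NOT n3 = NOT 1 = 0
n5 = n4 OR x = 0 OR 0 = 0
n6 = NOT n5 = NOT 0 = 1
So n6 = 1 as required.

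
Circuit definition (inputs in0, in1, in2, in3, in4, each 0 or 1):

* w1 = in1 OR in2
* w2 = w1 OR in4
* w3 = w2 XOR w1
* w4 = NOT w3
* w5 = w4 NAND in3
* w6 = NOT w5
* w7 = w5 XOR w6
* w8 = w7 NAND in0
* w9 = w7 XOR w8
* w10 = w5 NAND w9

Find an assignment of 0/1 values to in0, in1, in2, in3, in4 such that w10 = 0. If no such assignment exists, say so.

w10 = w5 NAND w9 must be 0, so both w5 = 1 and w9 = 1.
w5 = w4 NAND in3 must be 1, so at least one of w4, in3 is 0.
w9 = w7 XOR w8 must be 1, so w7 and w8 differ.
Check with in0=1, in1=0, in2=0, in3=1, in4=1:
w1 = in1 OR in2 = 0 OR 0 = 0
w2 = w1 OR in4 = 0 OR 1 = 1
w3 = w2 XOR w1 = 1 XOR 0 = 1
w4 = NOT w3 = NOT 1 = 0
w5 = w4 NAND in3 = 0 NAND 1 = 1
w6 = NOT w5 = NOT 1 = 0
w7 = w5 XOR w6 = 1 XOR 0 = 1
w8 = w7 NAND in0 = 1 NAND 1 = 0
w9 = w7 XOR w8 = 1 XOR 0 = 1
w10 = w5 NAND w9 = 1 NAND 1 = 0
So w10 = 0 as required.

in0=1, in1=0, in2=0, in3=1, in4=1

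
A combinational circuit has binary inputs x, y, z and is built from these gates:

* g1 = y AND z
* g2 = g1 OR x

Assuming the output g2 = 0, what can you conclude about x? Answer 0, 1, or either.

0

g2 = g1 OR x must be 0, so both g1 = 0 and x = 0.
Every assignment with g2 = 0 has x = 0; there are 3 such assignment(s).
  x=0, y=0, z=0
  x=0, y=0, z=1
  x=0, y=1, z=0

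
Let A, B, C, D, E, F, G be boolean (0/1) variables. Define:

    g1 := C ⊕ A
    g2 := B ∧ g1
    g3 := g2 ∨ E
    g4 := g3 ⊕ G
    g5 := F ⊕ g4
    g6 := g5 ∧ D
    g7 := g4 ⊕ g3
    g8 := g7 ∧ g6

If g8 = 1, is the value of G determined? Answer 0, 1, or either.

1

g8 = g7 ∧ g6 must be 1, so both g7 = 1 and g6 = 1.
Every assignment with g8 = 1 has G = 1; there are 16 such assignment(s).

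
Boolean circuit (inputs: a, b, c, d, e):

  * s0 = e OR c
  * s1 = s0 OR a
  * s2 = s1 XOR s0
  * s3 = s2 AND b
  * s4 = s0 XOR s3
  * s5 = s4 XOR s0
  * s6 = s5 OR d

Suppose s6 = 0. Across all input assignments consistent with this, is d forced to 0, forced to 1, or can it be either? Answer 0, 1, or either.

s6 = s5 OR d must be 0, so both s5 = 0 and d = 0.
s5 = s4 XOR s0 must be 0, so s4 and s0 are equal.
Every assignment with s6 = 0 has d = 0; there are 15 such assignment(s).

0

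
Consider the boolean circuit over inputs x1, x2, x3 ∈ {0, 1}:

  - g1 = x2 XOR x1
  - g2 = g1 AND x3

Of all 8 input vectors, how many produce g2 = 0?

6

g2 = g1 AND x3 must be 0, so at least one of g1, x3 is 0.
Satisfying assignments:
  x1=0, x2=0, x3=0
  x1=0, x2=0, x3=1
  x1=0, x2=1, x3=0
  x1=1, x2=0, x3=0
  x1=1, x2=1, x3=0
  x1=1, x2=1, x3=1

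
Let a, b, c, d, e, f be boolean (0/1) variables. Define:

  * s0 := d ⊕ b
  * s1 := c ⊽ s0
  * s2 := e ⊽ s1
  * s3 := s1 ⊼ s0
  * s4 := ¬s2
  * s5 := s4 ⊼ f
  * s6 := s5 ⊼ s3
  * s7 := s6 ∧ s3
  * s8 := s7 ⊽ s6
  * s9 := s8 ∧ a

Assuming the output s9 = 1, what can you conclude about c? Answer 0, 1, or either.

either

Both values of c occur among assignments with s9 = 1:
  c=0: a=1, b=0, c=0, d=0, e=0, f=0
  c=1: a=1, b=0, c=1, d=0, e=0, f=0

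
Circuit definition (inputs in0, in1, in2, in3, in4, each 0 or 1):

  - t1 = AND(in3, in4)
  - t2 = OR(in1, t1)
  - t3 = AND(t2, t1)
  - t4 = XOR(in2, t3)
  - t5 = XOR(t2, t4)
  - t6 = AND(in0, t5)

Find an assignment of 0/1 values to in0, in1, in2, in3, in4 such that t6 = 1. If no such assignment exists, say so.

in0=1, in1=0, in2=1, in3=1, in4=1

t6 = AND(in0, t5) must be 1, so both in0 = 1 and t5 = 1.
Check with in0=1, in1=0, in2=1, in3=1, in4=1:
t1 = AND(in3, in4) = AND(1, 1) = 1
t2 = OR(in1, t1) = OR(0, 1) = 1
t3 = AND(t2, t1) = AND(1, 1) = 1
t4 = XOR(in2, t3) = XOR(1, 1) = 0
t5 = XOR(t2, t4) = XOR(1, 0) = 1
t6 = AND(in0, t5) = AND(1, 1) = 1
So t6 = 1 as required.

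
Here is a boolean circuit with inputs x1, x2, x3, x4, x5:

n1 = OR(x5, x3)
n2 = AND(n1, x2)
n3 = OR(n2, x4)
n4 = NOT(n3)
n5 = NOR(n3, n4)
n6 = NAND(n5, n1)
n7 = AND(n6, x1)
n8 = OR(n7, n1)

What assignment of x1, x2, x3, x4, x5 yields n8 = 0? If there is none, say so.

Check with x1=0 x2=0 x3=0 x4=1 x5=0:
n1 = OR(x5, x3) = OR(0, 0) = 0
n2 = AND(n1, x2) = AND(0, 0) = 0
n3 = OR(n2, x4) = OR(0, 1) = 1
n4 = NOT(n3) = NOT 1 = 0
n5 = NOR(n3, n4) = NOR(1, 0) = 0
n6 = NAND(n5, n1) = NAND(0, 0) = 1
n7 = AND(n6, x1) = AND(1, 0) = 0
n8 = OR(n7, n1) = OR(0, 0) = 0
So n8 = 0 as required.

x1=0 x2=0 x3=0 x4=1 x5=0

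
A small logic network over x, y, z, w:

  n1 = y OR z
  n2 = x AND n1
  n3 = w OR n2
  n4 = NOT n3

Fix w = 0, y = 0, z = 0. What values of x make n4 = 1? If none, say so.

x=1

Check with w = 0, y = 0, z = 0 and x=1:
n1 = y OR z = 0 OR 0 = 0
n2 = x AND n1 = 1 AND 0 = 0
n3 = w OR n2 = 0 OR 0 = 0
n4 = NOT n3 = NOT 0 = 1
So n4 = 1.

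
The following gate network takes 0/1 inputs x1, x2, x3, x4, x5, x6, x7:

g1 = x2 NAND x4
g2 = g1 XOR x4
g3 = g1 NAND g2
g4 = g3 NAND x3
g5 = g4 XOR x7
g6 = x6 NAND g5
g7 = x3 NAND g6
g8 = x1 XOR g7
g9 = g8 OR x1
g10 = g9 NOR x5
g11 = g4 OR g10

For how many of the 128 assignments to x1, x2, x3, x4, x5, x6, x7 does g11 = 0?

26

g11 = g4 OR g10 must be 0, so both g4 = 0 and g10 = 0.
Enumerating the 128 input combinations, 26 give g11 = 0 and 102 give g11 = 1.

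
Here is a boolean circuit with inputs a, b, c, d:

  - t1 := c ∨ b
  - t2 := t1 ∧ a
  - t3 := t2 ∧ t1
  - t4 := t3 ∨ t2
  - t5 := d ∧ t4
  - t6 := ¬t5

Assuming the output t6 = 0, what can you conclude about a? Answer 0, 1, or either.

t6 = ¬t5 must be 0, so t5 = 1.
Every assignment with t6 = 0 has a = 1; there are 3 such assignment(s).
  a=1, b=0, c=1, d=1
  a=1, b=1, c=0, d=1
  a=1, b=1, c=1, d=1

1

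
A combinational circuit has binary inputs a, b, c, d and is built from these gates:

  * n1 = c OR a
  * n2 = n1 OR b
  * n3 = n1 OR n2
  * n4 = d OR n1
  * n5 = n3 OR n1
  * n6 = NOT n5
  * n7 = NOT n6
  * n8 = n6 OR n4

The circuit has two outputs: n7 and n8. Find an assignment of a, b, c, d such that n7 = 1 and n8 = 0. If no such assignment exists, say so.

Check with a=0 b=1 c=0 d=0:
n1 = c OR a = 0 OR 0 = 0
n2 = n1 OR b = 0 OR 1 = 1
n3 = n1 OR n2 = 0 OR 1 = 1
n4 = d OR n1 = 0 OR 0 = 0
n5 = n3 OR n1 = 1 OR 0 = 1
n6 = NOT n5 = NOT 1 = 0
n7 = NOT n6 = NOT 0 = 1
n8 = n6 OR n4 = 0 OR 0 = 0
So n7 = 1 and n8 = 0.

a=0 b=1 c=0 d=0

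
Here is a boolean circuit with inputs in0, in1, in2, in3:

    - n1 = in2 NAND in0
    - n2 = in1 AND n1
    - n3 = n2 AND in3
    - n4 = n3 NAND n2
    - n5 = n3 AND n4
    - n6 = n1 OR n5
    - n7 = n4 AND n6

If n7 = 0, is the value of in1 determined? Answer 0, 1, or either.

either

Both values of in1 occur among assignments with n7 = 0:
  in1=0: in0=1, in1=0, in2=1, in3=0
  in1=1: in0=0, in1=1, in2=0, in3=1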